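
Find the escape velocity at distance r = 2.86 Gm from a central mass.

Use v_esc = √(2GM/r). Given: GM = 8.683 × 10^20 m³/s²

Convert to SI: r = 2.86 Gm = 2.86e+09 m.
Escape velocity comes from setting total energy to zero: ½v² − GM/r = 0 ⇒ v_esc = √(2GM / r).
v_esc = √(2 · 8.683e+20 / 2.86e+09) m/s ≈ 7.792e+05 m/s = 779.2 km/s.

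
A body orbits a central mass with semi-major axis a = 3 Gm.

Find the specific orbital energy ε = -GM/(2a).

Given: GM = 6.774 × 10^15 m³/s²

Convert to SI: a = 3 Gm = 3e+09 m.
ε = −GM / (2a).
ε = −6.774e+15 / (2 · 3e+09) J/kg ≈ -1.129e+06 J/kg = -1.129 MJ/kg.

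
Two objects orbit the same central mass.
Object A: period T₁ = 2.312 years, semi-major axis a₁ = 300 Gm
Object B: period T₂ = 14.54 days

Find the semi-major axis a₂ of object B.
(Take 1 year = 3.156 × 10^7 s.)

Convert to SI: T₁ = 2.312 years = 7.29667e+07 s; a₁ = 300 Gm = 3e+11 m; T₂ = 14.54 days = 1.25626e+06 s.
Kepler's third law: (T₁/T₂)² = (a₁/a₂)³ ⇒ a₂ = a₁ · (T₂/T₁)^(2/3).
T₂/T₁ = 1.25626e+06 / 7.29667e+07 = 0.0172168.
a₂ = 3e+11 · (0.0172168)^(2/3) m ≈ 2e+10 m = 20 Gm.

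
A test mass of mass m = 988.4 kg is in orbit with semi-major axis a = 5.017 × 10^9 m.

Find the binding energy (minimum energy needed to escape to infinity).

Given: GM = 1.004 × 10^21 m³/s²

Total orbital energy is E = −GMm/(2a); binding energy is E_bind = −E = GMm/(2a).
E_bind = 1.004e+21 · 988.4 / (2 · 5.017e+09) J ≈ 9.89e+13 J = 98.9 TJ.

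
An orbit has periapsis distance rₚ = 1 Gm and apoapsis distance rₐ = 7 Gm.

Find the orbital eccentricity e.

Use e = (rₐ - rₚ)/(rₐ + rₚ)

Convert to SI: rₚ = 1 Gm = 1e+09 m; rₐ = 7 Gm = 7e+09 m.
e = (rₐ − rₚ) / (rₐ + rₚ).
e = (7e+09 − 1e+09) / (7e+09 + 1e+09) = 6e+09 / 8e+09 ≈ 0.75.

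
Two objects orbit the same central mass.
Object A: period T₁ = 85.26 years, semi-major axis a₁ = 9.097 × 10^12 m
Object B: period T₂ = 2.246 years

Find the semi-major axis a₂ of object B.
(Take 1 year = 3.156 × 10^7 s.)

Convert to SI: T₁ = 85.26 years = 2.69081e+09 s; T₂ = 2.246 years = 7.08838e+07 s.
Kepler's third law: (T₁/T₂)² = (a₁/a₂)³ ⇒ a₂ = a₁ · (T₂/T₁)^(2/3).
T₂/T₁ = 7.08838e+07 / 2.69081e+09 = 0.026343.
a₂ = 9.097e+12 · (0.026343)^(2/3) m ≈ 8.054e+11 m = 8.054 × 10^11 m.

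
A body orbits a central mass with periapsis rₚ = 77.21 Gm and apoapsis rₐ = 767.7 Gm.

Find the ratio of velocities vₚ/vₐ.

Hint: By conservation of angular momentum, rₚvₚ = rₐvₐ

Convert to SI: rₚ = 77.21 Gm = 7.721e+10 m; rₐ = 767.7 Gm = 7.677e+11 m.
Conservation of angular momentum gives rₚvₚ = rₐvₐ, so vₚ/vₐ = rₐ/rₚ.
vₚ/vₐ = 7.677e+11 / 7.721e+10 ≈ 9.943.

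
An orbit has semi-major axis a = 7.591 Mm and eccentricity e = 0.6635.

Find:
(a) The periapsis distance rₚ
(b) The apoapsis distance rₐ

Convert to SI: a = 7.591 Mm = 7.591e+06 m.
(a) rₚ = a(1 − e) = 7.591e+06 · (1 − 0.6635) = 7.591e+06 · 0.3365 ≈ 2.554e+06 m = 2.554 Mm.
(b) rₐ = a(1 + e) = 7.591e+06 · (1 + 0.6635) = 7.591e+06 · 1.6635 ≈ 1.263e+07 m = 12.63 Mm.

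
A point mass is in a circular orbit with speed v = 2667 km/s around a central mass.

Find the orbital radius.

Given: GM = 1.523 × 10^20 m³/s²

Convert to SI: v = 2667 km/s = 2.667e+06 m/s.
For a circular orbit, v² = GM / r, so r = GM / v².
r = 1.523e+20 / (2.667e+06)² m ≈ 2.141e+07 m = 21.41 Mm.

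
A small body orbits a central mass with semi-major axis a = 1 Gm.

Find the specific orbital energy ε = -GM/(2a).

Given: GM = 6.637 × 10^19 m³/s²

Convert to SI: a = 1 Gm = 1e+09 m.
ε = −GM / (2a).
ε = −6.637e+19 / (2 · 1e+09) J/kg ≈ -3.318e+10 J/kg = -33.19 GJ/kg.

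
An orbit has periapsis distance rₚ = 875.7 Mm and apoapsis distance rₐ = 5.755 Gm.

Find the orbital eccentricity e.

Convert to SI: rₚ = 875.7 Mm = 8.757e+08 m; rₐ = 5.755 Gm = 5.755e+09 m.
e = (rₐ − rₚ) / (rₐ + rₚ).
e = (5.755e+09 − 8.757e+08) / (5.755e+09 + 8.757e+08) = 4.8793e+09 / 6.6307e+09 ≈ 0.7359.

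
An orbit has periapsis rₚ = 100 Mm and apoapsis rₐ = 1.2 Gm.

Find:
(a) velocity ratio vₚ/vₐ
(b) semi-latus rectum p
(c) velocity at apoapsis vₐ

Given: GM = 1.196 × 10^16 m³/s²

Convert to SI: rₚ = 100 Mm = 1e+08 m; rₐ = 1.2 Gm = 1.2e+09 m.
(a) Conservation of angular momentum (rₚvₚ = rₐvₐ) gives vₚ/vₐ = rₐ/rₚ = 1.2e+09/1e+08 ≈ 12
(b) From a = (rₚ + rₐ)/2 = 6.5e+08 m and e = (rₐ − rₚ)/(rₐ + rₚ) = 0.846154, p = a(1 − e²) = 6.5e+08 · (1 − (0.846154)²) ≈ 1.846e+08 m
(c) With a = (rₚ + rₐ)/2 = 6.5e+08 m, vₐ = √(GM (2/rₐ − 1/a)) = √(1.196e+16 · (2/1.2e+09 − 1/6.5e+08)) m/s ≈ 1238 m/s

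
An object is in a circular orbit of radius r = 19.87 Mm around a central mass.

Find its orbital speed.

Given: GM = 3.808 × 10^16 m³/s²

Convert to SI: r = 19.87 Mm = 1.987e+07 m.
For a circular orbit, gravity supplies the centripetal force, so v = √(GM / r).
v = √(3.808e+16 / 1.987e+07) m/s ≈ 4.378e+04 m/s = 43.78 km/s.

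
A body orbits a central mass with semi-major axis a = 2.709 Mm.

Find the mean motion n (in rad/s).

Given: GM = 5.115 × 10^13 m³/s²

Convert to SI: a = 2.709 Mm = 2.709e+06 m.
n = √(GM / a³).
n = √(5.115e+13 / (2.709e+06)³) rad/s ≈ 0.001604 rad/s.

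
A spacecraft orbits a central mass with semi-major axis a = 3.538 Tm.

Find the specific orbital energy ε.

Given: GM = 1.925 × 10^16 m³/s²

Convert to SI: a = 3.538 Tm = 3.538e+12 m.
ε = −GM / (2a).
ε = −1.925e+16 / (2 · 3.538e+12) J/kg ≈ -2720 J/kg = -2.72 kJ/kg.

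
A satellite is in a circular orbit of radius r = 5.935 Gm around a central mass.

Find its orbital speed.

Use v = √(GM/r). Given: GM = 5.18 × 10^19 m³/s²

Convert to SI: r = 5.935 Gm = 5.935e+09 m.
For a circular orbit, gravity supplies the centripetal force, so v = √(GM / r).
v = √(5.18e+19 / 5.935e+09) m/s ≈ 9.342e+04 m/s = 93.42 km/s.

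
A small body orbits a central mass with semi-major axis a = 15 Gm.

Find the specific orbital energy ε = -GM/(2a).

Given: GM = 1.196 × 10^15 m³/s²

Convert to SI: a = 15 Gm = 1.5e+10 m.
ε = −GM / (2a).
ε = −1.196e+15 / (2 · 1.5e+10) J/kg ≈ -3.987e+04 J/kg = -39.87 kJ/kg.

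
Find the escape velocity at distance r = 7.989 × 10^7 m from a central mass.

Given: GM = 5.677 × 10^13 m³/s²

Escape velocity comes from setting total energy to zero: ½v² − GM/r = 0 ⇒ v_esc = √(2GM / r).
v_esc = √(2 · 5.677e+13 / 7.989e+07) m/s ≈ 1192 m/s = 1.192 km/s.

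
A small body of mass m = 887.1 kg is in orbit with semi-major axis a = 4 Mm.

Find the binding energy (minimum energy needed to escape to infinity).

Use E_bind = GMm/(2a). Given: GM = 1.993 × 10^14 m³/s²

Convert to SI: a = 4 Mm = 4e+06 m.
Total orbital energy is E = −GMm/(2a); binding energy is E_bind = −E = GMm/(2a).
E_bind = 1.993e+14 · 887.1 / (2 · 4e+06) J ≈ 2.21e+10 J = 22.1 GJ.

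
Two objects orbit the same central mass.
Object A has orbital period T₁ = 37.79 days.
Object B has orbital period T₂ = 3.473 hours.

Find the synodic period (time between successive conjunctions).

Convert to SI: T₁ = 37.79 days = 3.26506e+06 s; T₂ = 3.473 hours = 12502.8 s.
T_syn = |T₁ · T₂ / (T₁ − T₂)|.
T_syn = |3.26506e+06 · 12502.8 / (3.26506e+06 − 12502.8)| s ≈ 1.255e+04 s = 3.486 hours.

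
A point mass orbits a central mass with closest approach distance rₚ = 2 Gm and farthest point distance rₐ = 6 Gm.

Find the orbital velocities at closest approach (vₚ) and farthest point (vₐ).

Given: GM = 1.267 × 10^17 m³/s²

Convert to SI: rₚ = 2 Gm = 2e+09 m; rₐ = 6 Gm = 6e+09 m.
Use the vis-viva equation v² = GM(2/r − 1/a) with a = (rₚ + rₐ)/2 = (2e+09 + 6e+09)/2 = 4e+09 m.
vₚ = √(GM · (2/rₚ − 1/a)) = √(1.267e+17 · (2/2e+09 − 1/4e+09)) m/s ≈ 9748 m/s = 9.748 km/s.
vₐ = √(GM · (2/rₐ − 1/a)) = √(1.267e+17 · (2/6e+09 − 1/4e+09)) m/s ≈ 3249 m/s = 3.249 km/s.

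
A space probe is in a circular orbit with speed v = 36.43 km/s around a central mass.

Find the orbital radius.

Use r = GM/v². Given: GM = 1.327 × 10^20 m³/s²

Convert to SI: v = 36.43 km/s = 36430 m/s.
For a circular orbit, v² = GM / r, so r = GM / v².
r = 1.327e+20 / (36430)² m ≈ 9.999e+10 m = 99.99 Gm.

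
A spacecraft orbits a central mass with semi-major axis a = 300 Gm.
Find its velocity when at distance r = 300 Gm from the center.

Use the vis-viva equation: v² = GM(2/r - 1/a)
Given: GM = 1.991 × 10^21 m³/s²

Convert to SI: a = 300 Gm = 3e+11 m; r = 300 Gm = 3e+11 m.
Vis-viva: v = √(GM · (2/r − 1/a)).
2/r − 1/a = 2/3e+11 − 1/3e+11 = 3.33333e-12 m⁻¹.
v = √(1.991e+21 · 3.33333e-12) m/s ≈ 8.147e+04 m/s = 81.47 km/s.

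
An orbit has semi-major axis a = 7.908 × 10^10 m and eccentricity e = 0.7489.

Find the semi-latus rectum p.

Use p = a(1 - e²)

p = a (1 − e²).
p = 7.908e+10 · (1 − (0.7489)²) = 7.908e+10 · 0.439149 ≈ 3.473e+10 m = 3.473 × 10^10 m.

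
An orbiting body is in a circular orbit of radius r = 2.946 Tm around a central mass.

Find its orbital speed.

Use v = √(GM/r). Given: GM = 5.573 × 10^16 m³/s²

Convert to SI: r = 2.946 Tm = 2.946e+12 m.
For a circular orbit, gravity supplies the centripetal force, so v = √(GM / r).
v = √(5.573e+16 / 2.946e+12) m/s ≈ 137.5 m/s = 137.5 m/s.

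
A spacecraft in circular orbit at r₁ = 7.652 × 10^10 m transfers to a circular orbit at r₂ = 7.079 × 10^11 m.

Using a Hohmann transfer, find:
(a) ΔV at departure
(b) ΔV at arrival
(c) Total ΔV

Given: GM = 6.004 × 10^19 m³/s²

Transfer semi-major axis: a_t = (r₁ + r₂)/2 = (7.652e+10 + 7.079e+11)/2 = 3.9221e+11 m.
Circular speeds: v₁ = √(GM/r₁) = 28011.3 m/s, v₂ = √(GM/r₂) = 9209.46 m/s.
Transfer speeds (vis-viva v² = GM(2/r − 1/a_t)): v₁ᵗ = 37632.2 m/s, v₂ᵗ = 4067.83 m/s.
(a) ΔV₁ = |v₁ᵗ − v₁| ≈ 9621 m/s = 9.621 km/s.
(b) ΔV₂ = |v₂ − v₂ᵗ| ≈ 5142 m/s = 5.142 km/s.
(c) ΔV_total = ΔV₁ + ΔV₂ ≈ 1.476e+04 m/s = 14.76 km/s.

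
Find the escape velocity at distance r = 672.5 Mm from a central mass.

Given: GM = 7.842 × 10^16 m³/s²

Convert to SI: r = 672.5 Mm = 6.725e+08 m.
Escape velocity comes from setting total energy to zero: ½v² − GM/r = 0 ⇒ v_esc = √(2GM / r).
v_esc = √(2 · 7.842e+16 / 6.725e+08) m/s ≈ 1.527e+04 m/s = 15.27 km/s.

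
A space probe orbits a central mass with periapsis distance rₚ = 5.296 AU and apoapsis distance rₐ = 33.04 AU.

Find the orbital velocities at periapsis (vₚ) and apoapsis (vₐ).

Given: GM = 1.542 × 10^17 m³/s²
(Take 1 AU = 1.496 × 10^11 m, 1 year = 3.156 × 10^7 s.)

Convert to SI: rₚ = 5.296 AU = 7.92282e+11 m; rₐ = 33.04 AU = 4.94278e+12 m.
Use the vis-viva equation v² = GM(2/r − 1/a) with a = (rₚ + rₐ)/2 = (7.92282e+11 + 4.94278e+12)/2 = 2.86753e+12 m.
vₚ = √(GM · (2/rₚ − 1/a)) = √(1.542e+17 · (2/7.92282e+11 − 1/2.86753e+12)) m/s ≈ 579.2 m/s = 0.1222 AU/year.
vₐ = √(GM · (2/rₐ − 1/a)) = √(1.542e+17 · (2/4.94278e+12 − 1/2.86753e+12)) m/s ≈ 92.84 m/s = 0.01959 AU/year.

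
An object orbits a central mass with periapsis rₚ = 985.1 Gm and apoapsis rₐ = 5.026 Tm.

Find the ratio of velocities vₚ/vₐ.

Convert to SI: rₚ = 985.1 Gm = 9.851e+11 m; rₐ = 5.026 Tm = 5.026e+12 m.
Conservation of angular momentum gives rₚvₚ = rₐvₐ, so vₚ/vₐ = rₐ/rₚ.
vₚ/vₐ = 5.026e+12 / 9.851e+11 ≈ 5.102.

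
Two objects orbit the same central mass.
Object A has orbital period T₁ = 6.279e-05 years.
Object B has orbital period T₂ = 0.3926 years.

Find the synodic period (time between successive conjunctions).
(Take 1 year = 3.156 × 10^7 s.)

Convert to SI: T₁ = 6.279e-05 years = 1981.65 s; T₂ = 0.3926 years = 1.23905e+07 s.
T_syn = |T₁ · T₂ / (T₁ − T₂)|.
T_syn = |1981.65 · 1.23905e+07 / (1981.65 − 1.23905e+07)| s ≈ 1982 s = 6.28e-05 years.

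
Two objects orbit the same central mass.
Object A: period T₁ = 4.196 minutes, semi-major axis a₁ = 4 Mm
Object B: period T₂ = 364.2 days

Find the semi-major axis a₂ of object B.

Convert to SI: T₁ = 4.196 minutes = 251.76 s; a₁ = 4 Mm = 4e+06 m; T₂ = 364.2 days = 3.14669e+07 s.
Kepler's third law: (T₁/T₂)² = (a₁/a₂)³ ⇒ a₂ = a₁ · (T₂/T₁)^(2/3).
T₂/T₁ = 3.14669e+07 / 251.76 = 124988.
a₂ = 4e+06 · (124988)^(2/3) m ≈ 9.999e+09 m = 9.999 Gm.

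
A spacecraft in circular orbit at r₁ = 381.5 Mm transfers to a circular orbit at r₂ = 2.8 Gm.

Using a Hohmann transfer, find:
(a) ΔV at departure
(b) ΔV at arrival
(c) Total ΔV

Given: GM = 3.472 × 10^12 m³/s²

Convert to SI: r₁ = 381.5 Mm = 3.815e+08 m; r₂ = 2.8 Gm = 2.8e+09 m.
Transfer semi-major axis: a_t = (r₁ + r₂)/2 = (3.815e+08 + 2.8e+09)/2 = 1.59075e+09 m.
Circular speeds: v₁ = √(GM/r₁) = 95.3987 m/s, v₂ = √(GM/r₂) = 35.2136 m/s.
Transfer speeds (vis-viva v² = GM(2/r − 1/a_t)): v₁ᵗ = 126.567 m/s, v₂ᵗ = 17.2448 m/s.
(a) ΔV₁ = |v₁ᵗ − v₁| ≈ 31.17 m/s = 31.17 m/s.
(b) ΔV₂ = |v₂ − v₂ᵗ| ≈ 17.97 m/s = 17.97 m/s.
(c) ΔV_total = ΔV₁ + ΔV₂ ≈ 49.14 m/s = 49.14 m/s.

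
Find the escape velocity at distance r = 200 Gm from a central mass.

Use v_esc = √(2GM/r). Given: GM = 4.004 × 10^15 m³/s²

Convert to SI: r = 200 Gm = 2e+11 m.
Escape velocity comes from setting total energy to zero: ½v² − GM/r = 0 ⇒ v_esc = √(2GM / r).
v_esc = √(2 · 4.004e+15 / 2e+11) m/s ≈ 200.1 m/s = 200.1 m/s.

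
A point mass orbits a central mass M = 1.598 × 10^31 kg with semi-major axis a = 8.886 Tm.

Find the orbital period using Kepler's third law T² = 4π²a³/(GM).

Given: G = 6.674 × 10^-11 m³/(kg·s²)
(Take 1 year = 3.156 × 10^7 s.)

Convert to SI: a = 8.886 Tm = 8.886e+12 m.
GM = G · M = 6.674e-11 · 1.598e+31 = 1.06651e+21 m³/s².
Kepler's third law: T = 2π √(a³ / GM).
Substituting a = 8.886e+12 m and GM = 1.06651e+21 m³/s²:
T = 2π √((8.886e+12)³ / 1.06651e+21) s
T ≈ 5.096e+09 s = 161.5 years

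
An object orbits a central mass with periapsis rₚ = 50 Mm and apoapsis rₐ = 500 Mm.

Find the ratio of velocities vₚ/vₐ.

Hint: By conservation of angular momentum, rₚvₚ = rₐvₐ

Convert to SI: rₚ = 50 Mm = 5e+07 m; rₐ = 500 Mm = 5e+08 m.
Conservation of angular momentum gives rₚvₚ = rₐvₐ, so vₚ/vₐ = rₐ/rₚ.
vₚ/vₐ = 5e+08 / 5e+07 ≈ 10.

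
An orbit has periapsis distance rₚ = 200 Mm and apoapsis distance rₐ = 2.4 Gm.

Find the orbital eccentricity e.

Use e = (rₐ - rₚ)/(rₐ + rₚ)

Convert to SI: rₚ = 200 Mm = 2e+08 m; rₐ = 2.4 Gm = 2.4e+09 m.
e = (rₐ − rₚ) / (rₐ + rₚ).
e = (2.4e+09 − 2e+08) / (2.4e+09 + 2e+08) = 2.2e+09 / 2.6e+09 ≈ 0.8462.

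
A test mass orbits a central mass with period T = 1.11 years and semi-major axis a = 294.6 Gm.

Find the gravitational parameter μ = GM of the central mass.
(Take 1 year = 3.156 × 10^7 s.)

Convert to SI: T = 1.11 years = 3.50316e+07 s; a = 294.6 Gm = 2.946e+11 m.
GM = 4π² · a³ / T².
GM = 4π² · (2.946e+11)³ / (3.50316e+07)² m³/s² ≈ 8.225e+20 m³/s² = 8.225 × 10^20 m³/s².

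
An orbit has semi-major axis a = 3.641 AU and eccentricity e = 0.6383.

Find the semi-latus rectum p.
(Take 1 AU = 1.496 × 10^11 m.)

Convert to SI: a = 3.641 AU = 5.44694e+11 m.
p = a (1 − e²).
p = 5.44694e+11 · (1 − (0.6383)²) = 5.44694e+11 · 0.592573 ≈ 3.228e+11 m = 2.158 AU.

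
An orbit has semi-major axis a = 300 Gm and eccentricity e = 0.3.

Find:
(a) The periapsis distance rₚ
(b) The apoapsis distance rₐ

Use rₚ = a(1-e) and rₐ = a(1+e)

Convert to SI: a = 300 Gm = 3e+11 m.
(a) rₚ = a(1 − e) = 3e+11 · (1 − 0.3) = 3e+11 · 0.7 ≈ 2.1e+11 m = 210 Gm.
(b) rₐ = a(1 + e) = 3e+11 · (1 + 0.3) = 3e+11 · 1.3 ≈ 3.9e+11 m = 390 Gm.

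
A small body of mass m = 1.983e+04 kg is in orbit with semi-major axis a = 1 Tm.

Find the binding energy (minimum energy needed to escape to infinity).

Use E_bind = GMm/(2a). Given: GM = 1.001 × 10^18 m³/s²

Convert to SI: a = 1 Tm = 1e+12 m.
Total orbital energy is E = −GMm/(2a); binding energy is E_bind = −E = GMm/(2a).
E_bind = 1.001e+18 · 1.983e+04 / (2 · 1e+12) J ≈ 9.925e+09 J = 9.925 GJ.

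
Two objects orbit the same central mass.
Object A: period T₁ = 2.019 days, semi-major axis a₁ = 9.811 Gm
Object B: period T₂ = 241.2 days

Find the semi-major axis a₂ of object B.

Convert to SI: T₁ = 2.019 days = 174442 s; a₁ = 9.811 Gm = 9.811e+09 m; T₂ = 241.2 days = 2.08397e+07 s.
Kepler's third law: (T₁/T₂)² = (a₁/a₂)³ ⇒ a₂ = a₁ · (T₂/T₁)^(2/3).
T₂/T₁ = 2.08397e+07 / 174442 = 119.465.
a₂ = 9.811e+09 · (119.465)^(2/3) m ≈ 2.38e+11 m = 238 Gm.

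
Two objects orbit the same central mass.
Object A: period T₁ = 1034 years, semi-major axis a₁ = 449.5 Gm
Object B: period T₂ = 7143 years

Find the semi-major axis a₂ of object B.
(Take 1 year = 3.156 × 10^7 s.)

Convert to SI: T₁ = 1034 years = 3.2633e+10 s; a₁ = 449.5 Gm = 4.495e+11 m; T₂ = 7143 years = 2.25433e+11 s.
Kepler's third law: (T₁/T₂)² = (a₁/a₂)³ ⇒ a₂ = a₁ · (T₂/T₁)^(2/3).
T₂/T₁ = 2.25433e+11 / 3.2633e+10 = 6.90812.
a₂ = 4.495e+11 · (6.90812)^(2/3) m ≈ 1.63e+12 m = 1.63 Tm.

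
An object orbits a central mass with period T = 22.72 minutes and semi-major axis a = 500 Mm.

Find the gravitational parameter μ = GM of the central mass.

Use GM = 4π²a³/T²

Convert to SI: T = 22.72 minutes = 1363.2 s; a = 500 Mm = 5e+08 m.
GM = 4π² · a³ / T².
GM = 4π² · (5e+08)³ / (1363.2)² m³/s² ≈ 2.656e+21 m³/s² = 2.656 × 10^21 m³/s².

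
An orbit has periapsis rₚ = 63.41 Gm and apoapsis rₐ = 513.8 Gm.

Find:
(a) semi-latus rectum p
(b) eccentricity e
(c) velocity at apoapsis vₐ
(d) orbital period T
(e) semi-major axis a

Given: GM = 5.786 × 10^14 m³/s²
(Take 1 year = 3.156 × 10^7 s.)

Convert to SI: rₚ = 63.41 Gm = 6.341e+10 m; rₐ = 513.8 Gm = 5.138e+11 m.
(a) From a = (rₚ + rₐ)/2 = 2.88605e+11 m and e = (rₐ − rₚ)/(rₐ + rₚ) = 0.780288, p = a(1 − e²) = 2.88605e+11 · (1 − (0.780288)²) ≈ 1.129e+11 m
(b) e = (rₐ − rₚ)/(rₐ + rₚ) = (5.138e+11 − 6.341e+10)/(5.138e+11 + 6.341e+10) ≈ 0.7803
(c) With a = (rₚ + rₐ)/2 = 2.88605e+11 m, vₐ = √(GM (2/rₐ − 1/a)) = √(5.786e+14 · (2/5.138e+11 − 1/2.88605e+11)) m/s ≈ 15.73 m/s
(d) With a = (rₚ + rₐ)/2 = 2.88605e+11 m, T = 2π √(a³/GM) = 2π √((2.88605e+11)³/5.786e+14) s ≈ 4.05e+10 s
(e) a = (rₚ + rₐ)/2 = (6.341e+10 + 5.138e+11)/2 ≈ 2.886e+11 m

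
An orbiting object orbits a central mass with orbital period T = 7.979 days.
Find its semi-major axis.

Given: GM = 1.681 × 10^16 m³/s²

Convert to SI: T = 7.979 days = 689386 s.
Invert Kepler's third law: a = (GM · T² / (4π²))^(1/3).
Substituting T = 689386 s and GM = 1.681e+16 m³/s²:
a = (1.681e+16 · (689386)² / (4π²))^(1/3) m
a ≈ 5.871e+08 m = 5.871 × 10^8 m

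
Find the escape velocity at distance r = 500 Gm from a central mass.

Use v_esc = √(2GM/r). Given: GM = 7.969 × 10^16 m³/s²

Convert to SI: r = 500 Gm = 5e+11 m.
Escape velocity comes from setting total energy to zero: ½v² − GM/r = 0 ⇒ v_esc = √(2GM / r).
v_esc = √(2 · 7.969e+16 / 5e+11) m/s ≈ 564.6 m/s = 564.6 m/s.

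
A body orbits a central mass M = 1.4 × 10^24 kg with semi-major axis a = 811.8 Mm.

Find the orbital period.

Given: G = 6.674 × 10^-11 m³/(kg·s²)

Convert to SI: a = 811.8 Mm = 8.118e+08 m.
GM = G · M = 6.674e-11 · 1.4e+24 = 9.3436e+13 m³/s².
Kepler's third law: T = 2π √(a³ / GM).
Substituting a = 8.118e+08 m and GM = 9.3436e+13 m³/s²:
T = 2π √((8.118e+08)³ / 9.3436e+13) s
T ≈ 1.503e+07 s = 174 days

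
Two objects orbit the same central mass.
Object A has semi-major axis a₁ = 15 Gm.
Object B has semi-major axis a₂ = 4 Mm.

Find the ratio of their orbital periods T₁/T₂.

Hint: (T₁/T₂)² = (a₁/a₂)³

Convert to SI: a₁ = 15 Gm = 1.5e+10 m; a₂ = 4 Mm = 4e+06 m.
From Kepler's third law, (T₁/T₂)² = (a₁/a₂)³, so T₁/T₂ = (a₁/a₂)^(3/2).
a₁/a₂ = 1.5e+10 / 4e+06 = 3750.
T₁/T₂ = (3750)^(3/2) ≈ 2.296e+05.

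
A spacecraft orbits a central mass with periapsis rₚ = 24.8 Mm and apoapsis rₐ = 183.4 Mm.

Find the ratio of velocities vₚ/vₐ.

Convert to SI: rₚ = 24.8 Mm = 2.48e+07 m; rₐ = 183.4 Mm = 1.834e+08 m.
Conservation of angular momentum gives rₚvₚ = rₐvₐ, so vₚ/vₐ = rₐ/rₚ.
vₚ/vₐ = 1.834e+08 / 2.48e+07 ≈ 7.395.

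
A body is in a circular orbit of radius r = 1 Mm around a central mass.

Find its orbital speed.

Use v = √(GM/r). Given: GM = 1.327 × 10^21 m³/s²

Convert to SI: r = 1 Mm = 1e+06 m.
For a circular orbit, gravity supplies the centripetal force, so v = √(GM / r).
v = √(1.327e+21 / 1e+06) m/s ≈ 3.643e+07 m/s = 3.643e+04 km/s.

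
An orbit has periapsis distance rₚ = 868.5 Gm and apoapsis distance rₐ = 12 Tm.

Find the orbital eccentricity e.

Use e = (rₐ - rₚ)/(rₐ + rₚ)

Convert to SI: rₚ = 868.5 Gm = 8.685e+11 m; rₐ = 12 Tm = 1.2e+13 m.
e = (rₐ − rₚ) / (rₐ + rₚ).
e = (1.2e+13 − 8.685e+11) / (1.2e+13 + 8.685e+11) = 1.11315e+13 / 1.28685e+13 ≈ 0.865.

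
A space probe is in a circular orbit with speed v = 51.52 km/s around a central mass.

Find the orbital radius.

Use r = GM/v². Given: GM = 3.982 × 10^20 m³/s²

Convert to SI: v = 51.52 km/s = 51520 m/s.
For a circular orbit, v² = GM / r, so r = GM / v².
r = 3.982e+20 / (51520)² m ≈ 1.5e+11 m = 150 Gm.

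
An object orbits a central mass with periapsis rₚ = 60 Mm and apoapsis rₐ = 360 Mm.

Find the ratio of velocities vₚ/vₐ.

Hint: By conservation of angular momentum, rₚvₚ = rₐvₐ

Convert to SI: rₚ = 60 Mm = 6e+07 m; rₐ = 360 Mm = 3.6e+08 m.
Conservation of angular momentum gives rₚvₚ = rₐvₐ, so vₚ/vₐ = rₐ/rₚ.
vₚ/vₐ = 3.6e+08 / 6e+07 ≈ 6.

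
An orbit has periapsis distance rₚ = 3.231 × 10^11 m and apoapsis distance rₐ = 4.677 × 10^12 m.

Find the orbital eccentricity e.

e = (rₐ − rₚ) / (rₐ + rₚ).
e = (4.677e+12 − 3.231e+11) / (4.677e+12 + 3.231e+11) = 4.3539e+12 / 5.0001e+12 ≈ 0.8708.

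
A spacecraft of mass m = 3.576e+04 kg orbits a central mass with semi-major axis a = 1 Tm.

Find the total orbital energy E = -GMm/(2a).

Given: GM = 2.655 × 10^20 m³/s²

Convert to SI: a = 1 Tm = 1e+12 m.
E = −GMm / (2a).
E = −2.655e+20 · 3.576e+04 / (2 · 1e+12) J ≈ -4.747e+12 J = -4.747 TJ.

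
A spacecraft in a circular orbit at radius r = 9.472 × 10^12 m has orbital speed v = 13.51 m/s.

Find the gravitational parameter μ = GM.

For a circular orbit v² = GM/r, so GM = v² · r.
GM = (13.51)² · 9.472e+12 m³/s² ≈ 1.729e+15 m³/s² = 1.729 × 10^15 m³/s².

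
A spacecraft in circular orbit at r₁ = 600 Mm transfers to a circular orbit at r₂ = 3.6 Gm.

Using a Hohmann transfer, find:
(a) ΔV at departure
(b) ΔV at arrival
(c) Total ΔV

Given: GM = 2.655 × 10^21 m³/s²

Convert to SI: r₁ = 600 Mm = 6e+08 m; r₂ = 3.6 Gm = 3.6e+09 m.
Transfer semi-major axis: a_t = (r₁ + r₂)/2 = (6e+08 + 3.6e+09)/2 = 2.1e+09 m.
Circular speeds: v₁ = √(GM/r₁) = 2.10357e+06 m/s, v₂ = √(GM/r₂) = 858778 m/s.
Transfer speeds (vis-viva v² = GM(2/r − 1/a_t)): v₁ᵗ = 2.75422e+06 m/s, v₂ᵗ = 459036 m/s.
(a) ΔV₁ = |v₁ᵗ − v₁| ≈ 6.506e+05 m/s = 650.6 km/s.
(b) ΔV₂ = |v₂ − v₂ᵗ| ≈ 3.997e+05 m/s = 399.7 km/s.
(c) ΔV_total = ΔV₁ + ΔV₂ ≈ 1.05e+06 m/s = 1050 km/s.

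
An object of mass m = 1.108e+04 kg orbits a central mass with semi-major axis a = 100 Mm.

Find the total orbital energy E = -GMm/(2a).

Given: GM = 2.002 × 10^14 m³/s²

Convert to SI: a = 100 Mm = 1e+08 m.
E = −GMm / (2a).
E = −2.002e+14 · 1.108e+04 / (2 · 1e+08) J ≈ -1.109e+10 J = -11.09 GJ.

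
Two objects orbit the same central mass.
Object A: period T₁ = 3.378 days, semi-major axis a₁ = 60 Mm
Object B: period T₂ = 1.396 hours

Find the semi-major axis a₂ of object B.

Convert to SI: T₁ = 3.378 days = 291859 s; a₁ = 60 Mm = 6e+07 m; T₂ = 1.396 hours = 5025.6 s.
Kepler's third law: (T₁/T₂)² = (a₁/a₂)³ ⇒ a₂ = a₁ · (T₂/T₁)^(2/3).
T₂/T₁ = 5025.6 / 291859 = 0.0172193.
a₂ = 6e+07 · (0.0172193)^(2/3) m ≈ 4.001e+06 m = 4.001 Mm.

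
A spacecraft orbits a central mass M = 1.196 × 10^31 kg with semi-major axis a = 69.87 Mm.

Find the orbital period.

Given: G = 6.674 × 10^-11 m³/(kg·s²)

Convert to SI: a = 69.87 Mm = 6.987e+07 m.
GM = G · M = 6.674e-11 · 1.196e+31 = 7.9821e+20 m³/s².
Kepler's third law: T = 2π √(a³ / GM).
Substituting a = 6.987e+07 m and GM = 7.9821e+20 m³/s²:
T = 2π √((6.987e+07)³ / 7.9821e+20) s
T ≈ 129.9 s = 2.165 minutes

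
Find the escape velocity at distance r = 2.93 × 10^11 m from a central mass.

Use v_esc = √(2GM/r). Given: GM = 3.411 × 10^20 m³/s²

Escape velocity comes from setting total energy to zero: ½v² − GM/r = 0 ⇒ v_esc = √(2GM / r).
v_esc = √(2 · 3.411e+20 / 2.93e+11) m/s ≈ 4.825e+04 m/s = 48.25 km/s.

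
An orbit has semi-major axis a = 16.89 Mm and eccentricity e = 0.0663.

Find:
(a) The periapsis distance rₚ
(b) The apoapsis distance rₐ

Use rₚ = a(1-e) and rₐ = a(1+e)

Convert to SI: a = 16.89 Mm = 1.689e+07 m.
(a) rₚ = a(1 − e) = 1.689e+07 · (1 − 0.0663) = 1.689e+07 · 0.9337 ≈ 1.577e+07 m = 15.77 Mm.
(b) rₐ = a(1 + e) = 1.689e+07 · (1 + 0.0663) = 1.689e+07 · 1.0663 ≈ 1.801e+07 m = 18.01 Mm.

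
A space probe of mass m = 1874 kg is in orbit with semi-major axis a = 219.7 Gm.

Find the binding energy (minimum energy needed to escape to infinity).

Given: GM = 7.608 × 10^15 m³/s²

Convert to SI: a = 219.7 Gm = 2.197e+11 m.
Total orbital energy is E = −GMm/(2a); binding energy is E_bind = −E = GMm/(2a).
E_bind = 7.608e+15 · 1874 / (2 · 2.197e+11) J ≈ 3.245e+07 J = 32.45 MJ.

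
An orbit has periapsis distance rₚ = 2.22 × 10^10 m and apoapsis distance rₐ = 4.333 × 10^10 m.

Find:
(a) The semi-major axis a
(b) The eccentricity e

(a) a = (rₚ + rₐ) / 2 = (2.22e+10 + 4.333e+10) / 2 ≈ 3.276e+10 m = 3.276 × 10^10 m.
(b) e = (rₐ − rₚ) / (rₐ + rₚ) = (4.333e+10 − 2.22e+10) / (4.333e+10 + 2.22e+10) ≈ 0.3224.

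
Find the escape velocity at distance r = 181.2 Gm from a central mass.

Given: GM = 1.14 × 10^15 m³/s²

Convert to SI: r = 181.2 Gm = 1.812e+11 m.
Escape velocity comes from setting total energy to zero: ½v² − GM/r = 0 ⇒ v_esc = √(2GM / r).
v_esc = √(2 · 1.14e+15 / 1.812e+11) m/s ≈ 112.2 m/s = 112.2 m/s.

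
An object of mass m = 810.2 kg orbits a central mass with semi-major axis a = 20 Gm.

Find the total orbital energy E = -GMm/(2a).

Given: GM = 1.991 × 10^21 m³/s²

Convert to SI: a = 20 Gm = 2e+10 m.
E = −GMm / (2a).
E = −1.991e+21 · 810.2 / (2 · 2e+10) J ≈ -4.033e+13 J = -40.33 TJ.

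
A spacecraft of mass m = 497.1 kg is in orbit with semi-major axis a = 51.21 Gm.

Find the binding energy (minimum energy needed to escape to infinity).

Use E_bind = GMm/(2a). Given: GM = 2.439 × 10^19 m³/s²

Convert to SI: a = 51.21 Gm = 5.121e+10 m.
Total orbital energy is E = −GMm/(2a); binding energy is E_bind = −E = GMm/(2a).
E_bind = 2.439e+19 · 497.1 / (2 · 5.121e+10) J ≈ 1.184e+11 J = 118.4 GJ.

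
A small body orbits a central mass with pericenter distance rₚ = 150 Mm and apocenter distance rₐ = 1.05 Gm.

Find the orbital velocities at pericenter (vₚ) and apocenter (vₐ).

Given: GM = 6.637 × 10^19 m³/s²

Convert to SI: rₚ = 150 Mm = 1.5e+08 m; rₐ = 1.05 Gm = 1.05e+09 m.
Use the vis-viva equation v² = GM(2/r − 1/a) with a = (rₚ + rₐ)/2 = (1.5e+08 + 1.05e+09)/2 = 6e+08 m.
vₚ = √(GM · (2/rₚ − 1/a)) = √(6.637e+19 · (2/1.5e+08 − 1/6e+08)) m/s ≈ 8.8e+05 m/s = 880 km/s.
vₐ = √(GM · (2/rₐ − 1/a)) = √(6.637e+19 · (2/1.05e+09 − 1/6e+08)) m/s ≈ 1.257e+05 m/s = 125.7 km/s.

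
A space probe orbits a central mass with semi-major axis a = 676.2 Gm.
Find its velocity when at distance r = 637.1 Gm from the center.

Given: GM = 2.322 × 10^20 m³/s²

Convert to SI: a = 676.2 Gm = 6.762e+11 m; r = 637.1 Gm = 6.371e+11 m.
Vis-viva: v = √(GM · (2/r − 1/a)).
2/r − 1/a = 2/6.371e+11 − 1/6.762e+11 = 1.66037e-12 m⁻¹.
v = √(2.322e+20 · 1.66037e-12) m/s ≈ 1.964e+04 m/s = 19.64 km/s.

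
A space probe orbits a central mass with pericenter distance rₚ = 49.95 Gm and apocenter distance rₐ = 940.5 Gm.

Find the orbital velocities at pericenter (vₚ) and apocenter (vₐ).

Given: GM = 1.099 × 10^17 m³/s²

Convert to SI: rₚ = 49.95 Gm = 4.995e+10 m; rₐ = 940.5 Gm = 9.405e+11 m.
Use the vis-viva equation v² = GM(2/r − 1/a) with a = (rₚ + rₐ)/2 = (4.995e+10 + 9.405e+11)/2 = 4.95225e+11 m.
vₚ = √(GM · (2/rₚ − 1/a)) = √(1.099e+17 · (2/4.995e+10 − 1/4.95225e+11)) m/s ≈ 2044 m/s = 2.044 km/s.
vₐ = √(GM · (2/rₐ − 1/a)) = √(1.099e+17 · (2/9.405e+11 − 1/4.95225e+11)) m/s ≈ 108.6 m/s = 108.6 m/s.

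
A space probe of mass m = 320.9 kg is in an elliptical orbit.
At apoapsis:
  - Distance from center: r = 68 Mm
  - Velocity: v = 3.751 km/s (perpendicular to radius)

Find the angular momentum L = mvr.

Convert to SI: r = 68 Mm = 6.8e+07 m; v = 3.751 km/s = 3751 m/s.
Since v is perpendicular to r, L = m · v · r.
L = 320.9 · 3751 · 6.8e+07 kg·m²/s ≈ 8.185e+13 kg·m²/s.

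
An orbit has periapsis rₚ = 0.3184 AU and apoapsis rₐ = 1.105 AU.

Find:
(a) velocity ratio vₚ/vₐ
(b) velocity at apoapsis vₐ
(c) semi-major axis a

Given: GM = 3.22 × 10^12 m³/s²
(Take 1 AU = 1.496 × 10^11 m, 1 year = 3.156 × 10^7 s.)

Convert to SI: rₚ = 0.3184 AU = 4.76326e+10 m; rₐ = 1.105 AU = 1.65308e+11 m.
(a) Conservation of angular momentum (rₚvₚ = rₐvₐ) gives vₚ/vₐ = rₐ/rₚ = 1.65308e+11/4.76326e+10 ≈ 3.47
(b) With a = (rₚ + rₐ)/2 = 1.0647e+11 m, vₐ = √(GM (2/rₐ − 1/a)) = √(3.22e+12 · (2/1.65308e+11 − 1/1.0647e+11)) m/s ≈ 2.952 m/s
(c) a = (rₚ + rₐ)/2 = (4.76326e+10 + 1.65308e+11)/2 ≈ 1.065e+11 m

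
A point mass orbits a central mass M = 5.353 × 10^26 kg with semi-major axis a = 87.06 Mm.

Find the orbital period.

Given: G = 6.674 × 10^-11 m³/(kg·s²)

Convert to SI: a = 87.06 Mm = 8.706e+07 m.
GM = G · M = 6.674e-11 · 5.353e+26 = 3.57259e+16 m³/s².
Kepler's third law: T = 2π √(a³ / GM).
Substituting a = 8.706e+07 m and GM = 3.57259e+16 m³/s²:
T = 2π √((8.706e+07)³ / 3.57259e+16) s
T ≈ 2.7e+04 s = 7.501 hours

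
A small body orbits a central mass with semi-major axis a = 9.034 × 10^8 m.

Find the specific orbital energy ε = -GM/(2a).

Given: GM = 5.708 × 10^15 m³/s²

ε = −GM / (2a).
ε = −5.708e+15 / (2 · 9.034e+08) J/kg ≈ -3.159e+06 J/kg = -3.159 MJ/kg.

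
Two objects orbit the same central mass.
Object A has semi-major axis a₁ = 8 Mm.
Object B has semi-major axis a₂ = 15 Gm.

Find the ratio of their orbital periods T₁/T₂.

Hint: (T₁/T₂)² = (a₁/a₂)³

Convert to SI: a₁ = 8 Mm = 8e+06 m; a₂ = 15 Gm = 1.5e+10 m.
From Kepler's third law, (T₁/T₂)² = (a₁/a₂)³, so T₁/T₂ = (a₁/a₂)^(3/2).
a₁/a₂ = 8e+06 / 1.5e+10 = 0.000533333.
T₁/T₂ = (0.000533333)^(3/2) ≈ 1.232e-05.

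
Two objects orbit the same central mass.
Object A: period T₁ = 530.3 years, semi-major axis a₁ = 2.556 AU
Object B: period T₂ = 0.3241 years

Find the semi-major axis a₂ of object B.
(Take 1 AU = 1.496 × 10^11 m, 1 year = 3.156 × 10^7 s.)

Convert to SI: T₁ = 530.3 years = 1.67363e+10 s; a₁ = 2.556 AU = 3.82378e+11 m; T₂ = 0.3241 years = 1.02286e+07 s.
Kepler's third law: (T₁/T₂)² = (a₁/a₂)³ ⇒ a₂ = a₁ · (T₂/T₁)^(2/3).
T₂/T₁ = 1.02286e+07 / 1.67363e+10 = 0.000611163.
a₂ = 3.82378e+11 · (0.000611163)^(2/3) m ≈ 2.754e+09 m = 0.01841 AU.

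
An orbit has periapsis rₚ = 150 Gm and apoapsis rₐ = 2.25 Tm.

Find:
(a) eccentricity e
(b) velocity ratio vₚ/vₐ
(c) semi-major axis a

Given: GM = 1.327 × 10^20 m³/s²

Convert to SI: rₚ = 150 Gm = 1.5e+11 m; rₐ = 2.25 Tm = 2.25e+12 m.
(a) e = (rₐ − rₚ)/(rₐ + rₚ) = (2.25e+12 − 1.5e+11)/(2.25e+12 + 1.5e+11) ≈ 0.875
(b) Conservation of angular momentum (rₚvₚ = rₐvₐ) gives vₚ/vₐ = rₐ/rₚ = 2.25e+12/1.5e+11 ≈ 15
(c) a = (rₚ + rₐ)/2 = (1.5e+11 + 2.25e+12)/2 ≈ 1.2e+12 m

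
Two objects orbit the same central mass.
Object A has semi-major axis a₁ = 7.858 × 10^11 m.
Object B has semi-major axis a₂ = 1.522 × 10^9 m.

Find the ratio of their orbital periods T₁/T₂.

From Kepler's third law, (T₁/T₂)² = (a₁/a₂)³, so T₁/T₂ = (a₁/a₂)^(3/2).
a₁/a₂ = 7.858e+11 / 1.522e+09 = 516.294.
T₁/T₂ = (516.294)^(3/2) ≈ 1.173e+04.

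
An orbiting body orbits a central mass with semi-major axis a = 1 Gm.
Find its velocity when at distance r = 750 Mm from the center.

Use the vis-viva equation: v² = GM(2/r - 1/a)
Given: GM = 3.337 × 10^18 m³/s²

Convert to SI: a = 1 Gm = 1e+09 m; r = 750 Mm = 7.5e+08 m.
Vis-viva: v = √(GM · (2/r − 1/a)).
2/r − 1/a = 2/7.5e+08 − 1/1e+09 = 1.66667e-09 m⁻¹.
v = √(3.337e+18 · 1.66667e-09) m/s ≈ 7.458e+04 m/s = 74.58 km/s.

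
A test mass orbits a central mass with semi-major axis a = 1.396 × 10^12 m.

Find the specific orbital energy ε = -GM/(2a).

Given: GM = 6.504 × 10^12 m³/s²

ε = −GM / (2a).
ε = −6.504e+12 / (2 · 1.396e+12) J/kg ≈ -2.33 J/kg = -2.33 J/kg.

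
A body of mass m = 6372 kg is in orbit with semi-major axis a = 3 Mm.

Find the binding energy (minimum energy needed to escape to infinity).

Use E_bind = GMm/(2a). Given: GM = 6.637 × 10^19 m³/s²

Convert to SI: a = 3 Mm = 3e+06 m.
Total orbital energy is E = −GMm/(2a); binding energy is E_bind = −E = GMm/(2a).
E_bind = 6.637e+19 · 6372 / (2 · 3e+06) J ≈ 7.048e+16 J = 70.48 PJ.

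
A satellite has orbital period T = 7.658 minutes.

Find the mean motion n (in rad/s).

Convert to SI: T = 7.658 minutes = 459.48 s.
n = 2π / T.
n = 2π / 459.48 s ≈ 0.01367 rad/s.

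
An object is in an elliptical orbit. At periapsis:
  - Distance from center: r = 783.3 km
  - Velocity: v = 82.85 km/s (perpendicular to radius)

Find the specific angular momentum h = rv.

Convert to SI: r = 783.3 km = 783300 m; v = 82.85 km/s = 82850 m/s.
With v perpendicular to r, h = r · v.
h = 783300 · 82850 m²/s ≈ 6.49e+10 m²/s.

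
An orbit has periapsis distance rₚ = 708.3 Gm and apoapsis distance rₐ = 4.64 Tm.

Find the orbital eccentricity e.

Convert to SI: rₚ = 708.3 Gm = 7.083e+11 m; rₐ = 4.64 Tm = 4.64e+12 m.
e = (rₐ − rₚ) / (rₐ + rₚ).
e = (4.64e+12 − 7.083e+11) / (4.64e+12 + 7.083e+11) = 3.9317e+12 / 5.3483e+12 ≈ 0.7351.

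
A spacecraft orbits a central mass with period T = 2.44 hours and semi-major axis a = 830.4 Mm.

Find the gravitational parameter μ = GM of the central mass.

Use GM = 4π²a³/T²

Convert to SI: T = 2.44 hours = 8784 s; a = 830.4 Mm = 8.304e+08 m.
GM = 4π² · a³ / T².
GM = 4π² · (8.304e+08)³ / (8784)² m³/s² ≈ 2.93e+20 m³/s² = 2.93 × 10^20 m³/s².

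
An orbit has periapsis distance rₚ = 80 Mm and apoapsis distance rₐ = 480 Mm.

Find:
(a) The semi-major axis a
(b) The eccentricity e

Convert to SI: rₚ = 80 Mm = 8e+07 m; rₐ = 480 Mm = 4.8e+08 m.
(a) a = (rₚ + rₐ) / 2 = (8e+07 + 4.8e+08) / 2 ≈ 2.8e+08 m = 280 Mm.
(b) e = (rₐ − rₚ) / (rₐ + rₚ) = (4.8e+08 − 8e+07) / (4.8e+08 + 8e+07) ≈ 0.7143.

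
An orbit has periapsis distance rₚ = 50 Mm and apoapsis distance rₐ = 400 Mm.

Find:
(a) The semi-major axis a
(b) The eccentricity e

Convert to SI: rₚ = 50 Mm = 5e+07 m; rₐ = 400 Mm = 4e+08 m.
(a) a = (rₚ + rₐ) / 2 = (5e+07 + 4e+08) / 2 ≈ 2.25e+08 m = 225 Mm.
(b) e = (rₐ − rₚ) / (rₐ + rₚ) = (4e+08 − 5e+07) / (4e+08 + 5e+07) ≈ 0.7778.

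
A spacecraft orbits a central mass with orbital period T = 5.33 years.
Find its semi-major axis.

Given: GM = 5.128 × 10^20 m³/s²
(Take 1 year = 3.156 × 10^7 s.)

Convert to SI: T = 5.33 years = 1.68215e+08 s.
Invert Kepler's third law: a = (GM · T² / (4π²))^(1/3).
Substituting T = 1.68215e+08 s and GM = 5.128e+20 m³/s²:
a = (5.128e+20 · (1.68215e+08)² / (4π²))^(1/3) m
a ≈ 7.163e+11 m = 7.163 × 10^11 m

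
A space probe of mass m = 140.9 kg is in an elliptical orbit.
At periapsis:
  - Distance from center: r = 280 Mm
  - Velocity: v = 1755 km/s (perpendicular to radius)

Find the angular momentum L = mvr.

Convert to SI: r = 280 Mm = 2.8e+08 m; v = 1755 km/s = 1.755e+06 m/s.
Since v is perpendicular to r, L = m · v · r.
L = 140.9 · 1.755e+06 · 2.8e+08 kg·m²/s ≈ 6.924e+16 kg·m²/s.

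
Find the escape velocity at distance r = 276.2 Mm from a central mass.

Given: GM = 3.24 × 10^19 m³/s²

Convert to SI: r = 276.2 Mm = 2.762e+08 m.
Escape velocity comes from setting total energy to zero: ½v² − GM/r = 0 ⇒ v_esc = √(2GM / r).
v_esc = √(2 · 3.24e+19 / 2.762e+08) m/s ≈ 4.844e+05 m/s = 484.4 km/s.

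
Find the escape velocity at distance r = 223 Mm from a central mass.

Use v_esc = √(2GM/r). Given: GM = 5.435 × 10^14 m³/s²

Convert to SI: r = 223 Mm = 2.23e+08 m.
Escape velocity comes from setting total energy to zero: ½v² − GM/r = 0 ⇒ v_esc = √(2GM / r).
v_esc = √(2 · 5.435e+14 / 2.23e+08) m/s ≈ 2208 m/s = 2.208 km/s.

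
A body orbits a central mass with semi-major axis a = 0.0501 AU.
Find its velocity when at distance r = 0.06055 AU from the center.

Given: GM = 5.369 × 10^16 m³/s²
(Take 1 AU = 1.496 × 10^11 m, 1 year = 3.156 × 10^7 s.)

Convert to SI: a = 0.0501 AU = 7.49496e+09 m; r = 0.06055 AU = 9.05828e+09 m.
Vis-viva: v = √(GM · (2/r − 1/a)).
2/r − 1/a = 2/9.05828e+09 − 1/7.49496e+09 = 8.73695e-11 m⁻¹.
v = √(5.369e+16 · 8.73695e-11) m/s ≈ 2166 m/s = 0.4569 AU/year.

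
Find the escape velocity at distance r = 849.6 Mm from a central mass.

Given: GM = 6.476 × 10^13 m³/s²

Convert to SI: r = 849.6 Mm = 8.496e+08 m.
Escape velocity comes from setting total energy to zero: ½v² − GM/r = 0 ⇒ v_esc = √(2GM / r).
v_esc = √(2 · 6.476e+13 / 8.496e+08) m/s ≈ 390.4 m/s = 390.4 m/s.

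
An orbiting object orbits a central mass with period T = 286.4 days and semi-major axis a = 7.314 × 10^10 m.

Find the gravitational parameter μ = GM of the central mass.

Convert to SI: T = 286.4 days = 2.4745e+07 s.
GM = 4π² · a³ / T².
GM = 4π² · (7.314e+10)³ / (2.4745e+07)² m³/s² ≈ 2.523e+19 m³/s² = 2.523 × 10^19 m³/s².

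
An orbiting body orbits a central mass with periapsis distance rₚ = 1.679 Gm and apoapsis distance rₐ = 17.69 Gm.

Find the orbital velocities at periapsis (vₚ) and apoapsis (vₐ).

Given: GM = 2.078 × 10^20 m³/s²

Convert to SI: rₚ = 1.679 Gm = 1.679e+09 m; rₐ = 17.69 Gm = 1.769e+10 m.
Use the vis-viva equation v² = GM(2/r − 1/a) with a = (rₚ + rₐ)/2 = (1.679e+09 + 1.769e+10)/2 = 9.6845e+09 m.
vₚ = √(GM · (2/rₚ − 1/a)) = √(2.078e+20 · (2/1.679e+09 − 1/9.6845e+09)) m/s ≈ 4.755e+05 m/s = 475.5 km/s.
vₐ = √(GM · (2/rₐ − 1/a)) = √(2.078e+20 · (2/1.769e+10 − 1/9.6845e+09)) m/s ≈ 4.513e+04 m/s = 45.13 km/s.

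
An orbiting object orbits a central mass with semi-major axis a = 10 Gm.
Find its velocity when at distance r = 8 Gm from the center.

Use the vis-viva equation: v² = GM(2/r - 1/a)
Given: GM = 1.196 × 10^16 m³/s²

Convert to SI: a = 10 Gm = 1e+10 m; r = 8 Gm = 8e+09 m.
Vis-viva: v = √(GM · (2/r − 1/a)).
2/r − 1/a = 2/8e+09 − 1/1e+10 = 1.5e-10 m⁻¹.
v = √(1.196e+16 · 1.5e-10) m/s ≈ 1339 m/s = 1.339 km/s.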